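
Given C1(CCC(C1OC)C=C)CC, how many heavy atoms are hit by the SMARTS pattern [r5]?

5

The query [r5] means: r5 matches atoms in a five-membered ring.
Check the 11 heavy atoms by environment: 5× C (in 5-ring) → match; 5× C (acyclic) → no; 1× O (acyclic) → no.
That gives 5 matching atoms.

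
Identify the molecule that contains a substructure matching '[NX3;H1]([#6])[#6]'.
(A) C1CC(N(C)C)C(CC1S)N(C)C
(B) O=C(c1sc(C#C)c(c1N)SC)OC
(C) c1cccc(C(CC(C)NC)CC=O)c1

C

[NX3;H1]([#6])[#6] describes a trivalent nitrogen with one H, bonded to two carbons (a secondary amine).
(A) has a dimethylamino group (-N(CH3)2) but the nitrogen has H0, not H1.
(B) has a primary amino group (-NH2) but the nitrogen has H2 and only one carbon neighbour.
(C) contains an N-methylamino group (-NHCH3), which satisfies every atom and bond constraint.
So the answer is (C).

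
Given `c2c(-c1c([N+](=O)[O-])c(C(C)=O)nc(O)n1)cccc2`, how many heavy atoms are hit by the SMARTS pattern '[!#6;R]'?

2

Check the 19 heavy atoms by environment: 2× n (aromatic, in 6-ring) → match; 10× c (aromatic, in 6-ring) → no; 3× O (acyclic) → no; 2× C (acyclic) → no; 1× N (charge +1, acyclic) → no; 1× O (charge -1, acyclic) → no.
That gives 2 matching atoms.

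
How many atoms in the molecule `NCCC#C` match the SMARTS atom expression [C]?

The query [C] means: uppercase C matches aliphatic (non-aromatic) carbon only.
Check the 5 heavy atoms by environment: 4× C → match; 1× N → no.
That gives 4 matching atoms.

4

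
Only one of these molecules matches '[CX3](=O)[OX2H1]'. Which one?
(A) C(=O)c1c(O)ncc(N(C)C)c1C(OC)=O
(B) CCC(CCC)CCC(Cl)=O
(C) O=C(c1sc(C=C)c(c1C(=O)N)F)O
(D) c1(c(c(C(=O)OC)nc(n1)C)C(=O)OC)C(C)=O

[CX3](=O)[OX2H1] describes an sp2 carbon double-bonded to O and single-bonded to an -OH oxygen (a carboxylic acid).
(A) has a methyl-ester group (-C(=O)OCH3) but the singly-bonded O has no H (OX2H0, not OX2H1).
(B) has an acyl chloride (-C(=O)Cl) but the carbonyl is bonded to Cl, not to an -OH oxygen.
(C) contains a carboxylic acid group (-C(=O)OH), which satisfies every atom and bond constraint.
(D) has a methyl-ester group (-C(=O)OCH3) but the singly-bonded O has no H (OX2H0, not OX2H1).
So the answer is (C).

C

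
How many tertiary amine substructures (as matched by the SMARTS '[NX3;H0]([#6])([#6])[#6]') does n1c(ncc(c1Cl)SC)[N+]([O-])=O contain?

0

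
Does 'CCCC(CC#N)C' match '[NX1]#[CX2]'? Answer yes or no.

The pattern [NX1]#[CX2] describes a nitrogen triple-bonded to a two-connected carbon — a nitrile.
The molecule carries a nitrile (-C#N), whose atoms satisfy every constraint of the query, so the pattern matches.

Yes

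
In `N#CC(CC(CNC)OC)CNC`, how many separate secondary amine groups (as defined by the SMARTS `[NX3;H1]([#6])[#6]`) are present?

2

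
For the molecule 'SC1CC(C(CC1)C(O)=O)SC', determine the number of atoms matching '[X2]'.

The query [X2] means: any atom with exactly two total connections (bonds + H).
Check the 12 heavy atoms by environment: 7× C (X4) → no; 2× S (X2) → match; 1× C (X3) → no; 1× O (X1) → no; 1× O (X2) → match.
Summing the matching environments: 2 + 1 = 3 matching atoms.

3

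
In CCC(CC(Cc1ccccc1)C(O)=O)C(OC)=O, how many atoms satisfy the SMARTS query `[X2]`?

2

Check the 19 heavy atoms by environment: 7× C (X4) → no; 6× c (aromatic, X3) → no; 2× C (X3) → no; 2× O (X1) → no; 2× O (X2) → match.
That gives 2 matching atoms.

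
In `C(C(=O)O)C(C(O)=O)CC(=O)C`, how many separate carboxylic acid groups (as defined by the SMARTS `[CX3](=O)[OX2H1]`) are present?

2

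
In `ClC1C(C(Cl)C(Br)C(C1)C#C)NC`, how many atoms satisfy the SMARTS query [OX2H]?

The query [OX2H] means: aliphatic oxygen with two connections, one of which is H — an -OH oxygen.
Check the 13 heavy atoms by environment: 5× C (H1, X4) → no; 1× C (H2, X4) → no; 2× Cl (H0, X1) → no; 1× C (H0, X2) → no; 1× C (H1, X2) → no; 1× Br (H0, X1) → no; 1× N (H1, X3) → no; 1× C (H3, X4) → no.
No environment satisfies the query, so 0 matching atoms.

0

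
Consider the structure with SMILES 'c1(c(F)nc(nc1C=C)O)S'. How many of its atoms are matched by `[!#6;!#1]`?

5

The query [!#6;!#1] means: not carbon and not hydrogen — any heteroatom.
Check the 11 heavy atoms by environment: 2× n (aromatic) → match; 4× c (aromatic) → no; 1× S → match; 1× F → match; 1× O → match; 2× C → no.
Summing the matching environments: 2 + 1 + 1 + 1 = 5 matching atoms.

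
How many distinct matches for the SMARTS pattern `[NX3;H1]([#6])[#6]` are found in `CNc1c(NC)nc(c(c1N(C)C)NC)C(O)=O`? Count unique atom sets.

[NX3;H1]([#6])[#6] is the SMARTS for a secondary amine: a trivalent nitrogen with one H, bonded to two carbons.
The molecule carries 3 separate instances of an N-methylamino group (-NHCH3) meeting every constraint; each maps to a distinct set of atoms, giving 3 matches.

3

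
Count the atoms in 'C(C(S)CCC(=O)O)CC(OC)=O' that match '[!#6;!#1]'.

5

The query [!#6;!#1] means: not carbon and not hydrogen — any heteroatom.
Check the 13 heavy atoms by environment: 8× C → no; 4× O → match; 1× S → match.
Summing the matching environments: 4 + 1 = 5 matching atoms.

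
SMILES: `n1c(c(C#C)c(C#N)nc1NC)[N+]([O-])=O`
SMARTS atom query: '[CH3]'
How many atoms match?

1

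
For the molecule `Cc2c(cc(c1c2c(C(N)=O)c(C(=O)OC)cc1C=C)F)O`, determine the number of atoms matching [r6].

Check the 22 heavy atoms by environment: 10× c (aromatic, in 6-ring) → match; 1× F (acyclic) → no; 6× C (acyclic) → no; 4× O (acyclic) → no; 1× N (acyclic) → no.
That gives 10 matching atoms.

10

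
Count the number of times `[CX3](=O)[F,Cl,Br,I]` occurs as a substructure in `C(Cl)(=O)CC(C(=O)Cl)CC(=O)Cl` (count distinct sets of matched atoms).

3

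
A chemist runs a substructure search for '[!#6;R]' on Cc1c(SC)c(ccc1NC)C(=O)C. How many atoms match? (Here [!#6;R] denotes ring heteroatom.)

The query [!#6;R] means: non-carbon atom that is part of a ring.
Check the 14 heavy atoms by environment: 6× c (aromatic, in 6-ring) → no; 1× N (acyclic) → no; 5× C (acyclic) → no; 1× S (acyclic) → no; 1× O (acyclic) → no.
No environment satisfies the query, so 0 matching atoms.

0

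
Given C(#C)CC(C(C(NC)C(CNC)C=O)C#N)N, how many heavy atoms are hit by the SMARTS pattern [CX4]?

8

The query [CX4] means: C with X4: aliphatic carbon with exactly 4 total connections (bonds + H).
Check the 17 heavy atoms by environment: 8× C (X4) → match; 3× N (X3) → no; 3× C (X2) → no; 1× C (X3) → no; 1× O (X1) → no; 1× N (X1) → no.
That gives 8 matching atoms.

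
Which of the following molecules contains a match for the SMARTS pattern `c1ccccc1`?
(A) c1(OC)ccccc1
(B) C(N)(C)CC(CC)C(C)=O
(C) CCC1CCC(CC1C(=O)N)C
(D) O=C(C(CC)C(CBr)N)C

c1ccccc1 describes six aromatic carbons in a ring (a benzene ring).
(A) contains the required atom environment, so the pattern matches.
(B) has a methyl group (-CH3) but no six-membered all-carbon aromatic ring is present.
(C) has a methyl group (-CH3) but no six-membered all-carbon aromatic ring is present.
(D) has a methyl group (-CH3) but no six-membered all-carbon aromatic ring is present.
So the answer is (A).

A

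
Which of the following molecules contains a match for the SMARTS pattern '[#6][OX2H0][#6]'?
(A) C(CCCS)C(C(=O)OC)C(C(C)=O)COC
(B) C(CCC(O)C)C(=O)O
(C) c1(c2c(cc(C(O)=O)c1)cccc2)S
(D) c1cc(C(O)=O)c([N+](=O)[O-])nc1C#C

A

[#6][OX2H0][#6] describes an aliphatic oxygen bridging two carbons with no H on the oxygen (an ether).
(A) contains a methoxy ether (-OCH3), which satisfies every atom and bond constraint.
(B) has a carboxylic acid group (-C(=O)OH) but the -OH oxygen has H1; the =O is OX1, not OX2.
(C) has a carboxylic acid group (-C(=O)OH) but the -OH oxygen has H1; the =O is OX1, not OX2.
(D) has a carboxylic acid group (-C(=O)OH) but the -OH oxygen has H1; the =O is OX1, not OX2.
So the answer is (A).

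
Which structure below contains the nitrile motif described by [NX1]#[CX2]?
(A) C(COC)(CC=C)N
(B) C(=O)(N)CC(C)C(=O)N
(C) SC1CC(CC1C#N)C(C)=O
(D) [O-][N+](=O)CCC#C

C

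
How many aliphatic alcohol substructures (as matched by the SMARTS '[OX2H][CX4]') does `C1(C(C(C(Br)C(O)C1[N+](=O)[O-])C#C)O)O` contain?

3

[OX2H][CX4] is the SMARTS for an aliphatic alcohol: a hydroxyl oxygen bound to an sp3 (X4) carbon.
The molecule carries 3 separate instances of a hydroxyl group (-OH) meeting every constraint; each maps to a distinct set of atoms, giving 3 matches.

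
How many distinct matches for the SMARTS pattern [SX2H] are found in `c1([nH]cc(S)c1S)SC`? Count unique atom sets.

2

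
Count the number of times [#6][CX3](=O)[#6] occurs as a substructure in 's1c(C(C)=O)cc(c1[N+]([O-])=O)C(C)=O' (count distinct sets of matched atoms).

2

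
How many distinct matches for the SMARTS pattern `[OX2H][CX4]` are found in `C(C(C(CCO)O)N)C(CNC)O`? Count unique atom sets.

3

[OX2H][CX4] is the SMARTS for an aliphatic alcohol: a hydroxyl oxygen bound to an sp3 (X4) carbon.
The molecule carries 3 separate instances of a hydroxyl group (-OH) meeting every constraint; each maps to a distinct set of atoms, giving 3 matches.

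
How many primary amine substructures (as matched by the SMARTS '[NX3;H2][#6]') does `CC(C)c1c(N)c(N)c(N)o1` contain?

[NX3;H2][#6] is the SMARTS for a primary amine: a trivalent nitrogen with two H attached to carbon.
The molecule carries 3 separate instances of a primary amino group (-NH2) meeting every constraint; each maps to a distinct set of atoms, giving 3 matches.

3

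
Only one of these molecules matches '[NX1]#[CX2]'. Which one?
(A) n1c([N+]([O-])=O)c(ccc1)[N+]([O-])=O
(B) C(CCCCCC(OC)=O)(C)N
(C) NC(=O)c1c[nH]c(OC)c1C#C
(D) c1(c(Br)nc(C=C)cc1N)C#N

[NX1]#[CX2] describes a nitrogen triple-bonded to a two-connected carbon (a nitrile).
(A) has a nitro group (-[N+](=O)[O-]) but there is no C#N triple bond.
(B) has a primary amino group (-NH2) but the nitrogen is NX3 (three connections), not NX1 triple-bonded.
(C) has a primary amide (-C(=O)NH2) but the nitrogen is NX3, not NX1.
(D) contains a nitrile (-C#N), which satisfies every atom and bond constraint.
So the answer is (D).

D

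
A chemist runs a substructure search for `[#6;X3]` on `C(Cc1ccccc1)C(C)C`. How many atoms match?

6

The query [#6;X3] means: any carbon (aromatic or not) with three total connections.
Check the 11 heavy atoms by environment: 5× C (X4) → no; 6× c (aromatic, X3) → match.
That gives 6 matching atoms.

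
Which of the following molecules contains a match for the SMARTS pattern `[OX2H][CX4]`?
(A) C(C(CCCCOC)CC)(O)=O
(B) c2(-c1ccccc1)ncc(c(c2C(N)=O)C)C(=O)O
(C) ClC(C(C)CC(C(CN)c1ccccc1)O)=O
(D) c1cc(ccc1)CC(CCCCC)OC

C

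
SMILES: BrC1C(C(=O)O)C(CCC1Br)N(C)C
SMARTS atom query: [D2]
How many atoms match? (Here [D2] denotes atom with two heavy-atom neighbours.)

The query [D2] means: atom with exactly two heavy-atom neighbours.
Check the 14 heavy atoms by environment: 5× C (D3) → no; 2× C (D2) → match; 1× N (D3) → no; 2× C (D1) → no; 2× O (D1) → no; 2× Br (D1) → no.
That gives 2 matching atoms.

2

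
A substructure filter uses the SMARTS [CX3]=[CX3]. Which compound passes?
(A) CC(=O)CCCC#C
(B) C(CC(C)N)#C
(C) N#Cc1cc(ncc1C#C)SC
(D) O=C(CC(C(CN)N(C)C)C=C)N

[CX3]=[CX3] describes a non-aromatic C=C double bond between two sp2 carbons (an alkene).
(A) has an ethynyl group (-C#CH) but the C-C bond is a triple bond, not a double bond.
(B) has an ethynyl group (-C#CH) but the C-C bond is a triple bond, not a double bond.
(C) has an ethynyl group (-C#CH) but the C-C bond is a triple bond, not a double bond.
(D) contains a vinyl group (-CH=CH2), which satisfies every atom and bond constraint.
So the answer is (D).

D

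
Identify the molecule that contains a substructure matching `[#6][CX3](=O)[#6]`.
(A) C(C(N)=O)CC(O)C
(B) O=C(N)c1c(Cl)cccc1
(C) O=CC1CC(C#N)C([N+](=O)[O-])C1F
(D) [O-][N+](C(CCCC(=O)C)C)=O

D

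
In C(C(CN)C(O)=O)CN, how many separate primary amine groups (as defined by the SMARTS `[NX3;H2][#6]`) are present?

[NX3;H2][#6] is the SMARTS for a primary amine: a trivalent nitrogen with two H attached to carbon.
The molecule carries 2 separate instances of a primary amino group (-NH2) meeting every constraint; each maps to a distinct set of atoms, giving 2 matches.

2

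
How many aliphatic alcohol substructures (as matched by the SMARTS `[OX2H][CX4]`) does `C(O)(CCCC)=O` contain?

0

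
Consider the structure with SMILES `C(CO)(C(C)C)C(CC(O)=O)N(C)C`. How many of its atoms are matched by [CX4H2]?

Check the 14 heavy atoms by environment: 2× C (H2, X4) → match; 3× C (H1, X4) → no; 2× O (H1, X2) → no; 1× N (H0, X3) → no; 4× C (H3, X4) → no; 1× C (H0, X3) → no; 1× O (H0, X1) → no.
That gives 2 matching atoms.

2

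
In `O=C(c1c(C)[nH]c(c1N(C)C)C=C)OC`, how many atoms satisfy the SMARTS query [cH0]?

4

The query [cH0] means: aromatic carbon with no attached hydrogen (substituted or ring-fusion).
Check the 15 heavy atoms by environment: 1× n (aromatic, H1) → no; 4× c (aromatic, H0) → match; 1× C (H0) → no; 2× O (H0) → no; 4× C (H3) → no; 1× N (H0) → no; 1× C (H1) → no; 1× C (H2) → no.
That gives 4 matching atoms.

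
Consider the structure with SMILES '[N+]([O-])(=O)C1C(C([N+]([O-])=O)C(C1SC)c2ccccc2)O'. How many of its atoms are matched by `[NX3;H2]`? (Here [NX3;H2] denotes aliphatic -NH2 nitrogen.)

0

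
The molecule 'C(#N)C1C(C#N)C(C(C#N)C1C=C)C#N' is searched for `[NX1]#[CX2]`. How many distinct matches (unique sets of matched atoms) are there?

4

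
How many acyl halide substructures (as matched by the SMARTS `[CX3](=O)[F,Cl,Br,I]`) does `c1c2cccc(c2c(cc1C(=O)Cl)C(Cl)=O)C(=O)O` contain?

2

[CX3](=O)[F,Cl,Br,I] is the SMARTS for an acyl halide: a carbonyl carbon bonded to a halogen.
The molecule carries 2 separate instances of an acyl chloride (-C(=O)Cl) meeting every constraint; each maps to a distinct set of atoms, giving 2 matches.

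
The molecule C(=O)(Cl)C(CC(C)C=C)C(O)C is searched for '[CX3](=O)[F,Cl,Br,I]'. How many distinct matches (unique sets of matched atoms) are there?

1

[CX3](=O)[F,Cl,Br,I] is the SMARTS for an acyl halide: a carbonyl carbon bonded to a halogen.
Exactly one fragment in the molecule meets all constraints, giving 1 match.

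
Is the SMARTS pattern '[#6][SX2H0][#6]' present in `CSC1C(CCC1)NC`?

Yes

The pattern [#6][SX2H0][#6] describes an aliphatic sulfur bridging two carbons with no H on the sulfur — a thioether.
The molecule carries a methylthio ether (-SCH3), whose atoms satisfy every constraint of the query, so the pattern matches.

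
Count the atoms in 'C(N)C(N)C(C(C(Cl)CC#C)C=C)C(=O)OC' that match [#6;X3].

The query [#6;X3] means: any carbon (aromatic or not) with three total connections.
Check the 17 heavy atoms by environment: 7× C (X4) → no; 3× C (X3) → match; 1× O (X1) → no; 1× O (X2) → no; 1× Cl (X1) → no; 2× N (X3) → no; 2× C (X2) → no.
That gives 3 matching atoms.

3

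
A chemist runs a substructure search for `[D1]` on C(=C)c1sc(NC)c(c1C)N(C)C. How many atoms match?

The query [D1] means: atom with exactly one heavy-atom neighbour (degree 1).
Check the 13 heavy atoms by environment: 1× s (aromatic, D2) → no; 4× c (aromatic, D3) → no; 1× C (D2) → no; 5× C (D1) → match; 1× N (D2) → no; 1× N (D3) → no.
That gives 5 matching atoms.

5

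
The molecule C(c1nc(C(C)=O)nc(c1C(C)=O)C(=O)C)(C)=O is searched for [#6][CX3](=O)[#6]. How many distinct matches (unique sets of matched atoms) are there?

4

[#6][CX3](=O)[#6] is the SMARTS for a ketone: a carbonyl carbon (no H) flanked by two carbons.
The molecule carries 4 separate instances of an acetyl/ketone group (-C(=O)CH3) meeting every constraint; each maps to a distinct set of atoms, giving 4 matches.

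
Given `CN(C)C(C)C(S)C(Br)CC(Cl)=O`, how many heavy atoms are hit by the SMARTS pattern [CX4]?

7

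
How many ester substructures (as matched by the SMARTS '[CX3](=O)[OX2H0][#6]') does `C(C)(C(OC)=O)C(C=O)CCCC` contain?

1

[CX3](=O)[OX2H0][#6] is the SMARTS for an ester: a carbonyl carbon bonded to an oxygen that is itself bonded to carbon (no H on that O).
Exactly one fragment in the molecule meets all constraints, giving 1 match.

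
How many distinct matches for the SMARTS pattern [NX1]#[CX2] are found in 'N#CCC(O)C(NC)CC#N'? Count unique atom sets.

2

[NX1]#[CX2] is the SMARTS for a nitrile: a nitrogen triple-bonded to a two-connected carbon.
The molecule carries 2 separate instances of a nitrile (-C#N) meeting every constraint; each maps to a distinct set of atoms, giving 2 matches.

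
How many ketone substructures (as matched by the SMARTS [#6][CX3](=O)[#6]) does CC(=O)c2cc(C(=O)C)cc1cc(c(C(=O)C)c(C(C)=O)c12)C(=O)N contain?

[#6][CX3](=O)[#6] is the SMARTS for a ketone: a carbonyl carbon (no H) flanked by two carbons.
The molecule carries 4 separate instances of an acetyl/ketone group (-C(=O)CH3) meeting every constraint; each maps to a distinct set of atoms, giving 4 matches.

4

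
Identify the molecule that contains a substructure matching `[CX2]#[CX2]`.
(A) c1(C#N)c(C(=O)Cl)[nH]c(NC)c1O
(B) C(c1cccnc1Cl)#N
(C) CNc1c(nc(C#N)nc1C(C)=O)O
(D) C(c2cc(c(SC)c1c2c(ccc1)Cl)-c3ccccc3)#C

D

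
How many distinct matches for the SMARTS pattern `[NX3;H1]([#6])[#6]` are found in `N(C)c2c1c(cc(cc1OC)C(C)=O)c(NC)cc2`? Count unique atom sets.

2

[NX3;H1]([#6])[#6] is the SMARTS for a secondary amine: a trivalent nitrogen with one H, bonded to two carbons.
The molecule carries 2 separate instances of an N-methylamino group (-NHCH3) meeting every constraint; each maps to a distinct set of atoms, giving 2 matches.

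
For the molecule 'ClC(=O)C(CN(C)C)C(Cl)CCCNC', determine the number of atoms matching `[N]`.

2

The query [N] means: uppercase N matches aliphatic (non-aromatic) nitrogen only.
Check the 15 heavy atoms by environment: 10× C → no; 1× O → no; 2× Cl → no; 2× N → match.
That gives 2 matching atoms.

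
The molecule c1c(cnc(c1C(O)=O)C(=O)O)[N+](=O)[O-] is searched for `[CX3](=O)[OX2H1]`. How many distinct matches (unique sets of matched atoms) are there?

2

[CX3](=O)[OX2H1] is the SMARTS for a carboxylic acid: an sp2 carbon double-bonded to O and single-bonded to an -OH oxygen.
The molecule carries 2 separate instances of a carboxylic acid group (-C(=O)OH) meeting every constraint; each maps to a distinct set of atoms, giving 2 matches.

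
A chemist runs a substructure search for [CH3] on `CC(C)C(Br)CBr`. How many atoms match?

2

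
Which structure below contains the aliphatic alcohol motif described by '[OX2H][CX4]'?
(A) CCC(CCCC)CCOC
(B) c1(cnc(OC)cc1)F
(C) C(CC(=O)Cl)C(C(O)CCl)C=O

C

[OX2H][CX4] describes a hydroxyl oxygen bound to an sp3 (X4) carbon (an aliphatic alcohol).
(A) has a methoxy ether (-OCH3) but the oxygen has H0 (ether), not H1.
(B) has a methoxy ether (-OCH3) but the oxygen has H0 (ether), not H1.
(C) contains a hydroxyl group (-OH), which satisfies every atom and bond constraint.
So the answer is (C).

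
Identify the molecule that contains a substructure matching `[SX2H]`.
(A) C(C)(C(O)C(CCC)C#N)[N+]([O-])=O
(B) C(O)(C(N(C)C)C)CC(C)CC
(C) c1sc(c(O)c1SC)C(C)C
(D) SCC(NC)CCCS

D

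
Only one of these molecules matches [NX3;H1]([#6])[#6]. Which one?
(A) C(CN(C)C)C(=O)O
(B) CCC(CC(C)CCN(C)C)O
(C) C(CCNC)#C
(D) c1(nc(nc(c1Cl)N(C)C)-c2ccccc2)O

C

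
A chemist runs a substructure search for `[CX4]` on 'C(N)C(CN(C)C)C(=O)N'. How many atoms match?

Check the 10 heavy atoms by environment: 5× C (X4) → match; 1× C (X3) → no; 1× O (X1) → no; 3× N (X3) → no.
That gives 5 matching atoms.

5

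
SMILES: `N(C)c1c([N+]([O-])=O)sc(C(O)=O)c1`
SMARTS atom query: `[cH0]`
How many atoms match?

The query [cH0] means: aromatic carbon with no attached hydrogen (substituted or ring-fusion).
Check the 13 heavy atoms by environment: 1× s (aromatic, H0) → no; 3× c (aromatic, H0) → match; 1× c (aromatic, H1) → no; 1× C (H0) → no; 2× O (H0) → no; 1× O (H1) → no; 1× N (charge +1, H0) → no; 1× O (charge -1, H0) → no; 1× N (H1) → no; 1× C (H3) → no.
That gives 3 matching atoms.

3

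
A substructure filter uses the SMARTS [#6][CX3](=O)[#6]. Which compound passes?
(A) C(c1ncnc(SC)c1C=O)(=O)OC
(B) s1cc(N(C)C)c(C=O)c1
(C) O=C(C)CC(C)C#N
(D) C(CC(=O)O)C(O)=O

[#6][CX3](=O)[#6] describes a carbonyl carbon (no H) flanked by two carbons (a ketone).
(A) has an aldehyde (-CHO) but the carbonyl carbon has H1, so it is not flanked by two carbons.
(B) has an aldehyde (-CHO) but the carbonyl carbon has H1, so it is not flanked by two carbons.
(C) contains an acetyl/ketone group (-C(=O)CH3), which satisfies every atom and bond constraint.
(D) has a carboxylic acid group (-C(=O)OH) but one neighbour of the carbonyl carbon is O, not C.
So the answer is (C).

C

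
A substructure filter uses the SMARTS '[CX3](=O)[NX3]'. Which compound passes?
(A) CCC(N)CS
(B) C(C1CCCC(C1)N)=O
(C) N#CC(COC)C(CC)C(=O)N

C

[CX3](=O)[NX3] describes a carbonyl carbon bonded to a trivalent nitrogen (an amide).
(A) has a primary amino group (-NH2) but the -NH2 is not attached to a carbonyl carbon.
(B) has a primary amino group (-NH2) but the -NH2 is not attached to a carbonyl carbon.
(C) contains a primary amide (-C(=O)NH2), which satisfies every atom and bond constraint.
So the answer is (C).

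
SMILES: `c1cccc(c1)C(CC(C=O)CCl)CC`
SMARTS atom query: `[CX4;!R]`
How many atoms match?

6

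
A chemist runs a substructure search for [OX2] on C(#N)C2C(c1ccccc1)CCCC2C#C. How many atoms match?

0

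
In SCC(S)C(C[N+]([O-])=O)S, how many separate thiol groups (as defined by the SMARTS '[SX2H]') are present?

[SX2H] is the SMARTS for a thiol: an aliphatic sulfur with two connections, one being H.
The molecule carries 3 separate instances of a thiol (-SH) meeting every constraint; each maps to a distinct set of atoms, giving 3 matches.

3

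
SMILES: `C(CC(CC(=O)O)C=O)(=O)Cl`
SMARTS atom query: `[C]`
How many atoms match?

6

The query [C] means: uppercase C matches aliphatic (non-aromatic) carbon only.
Check the 11 heavy atoms by environment: 6× C → match; 4× O → no; 1× Cl → no.
That gives 6 matching atoms.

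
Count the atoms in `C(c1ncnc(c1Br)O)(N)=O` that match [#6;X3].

5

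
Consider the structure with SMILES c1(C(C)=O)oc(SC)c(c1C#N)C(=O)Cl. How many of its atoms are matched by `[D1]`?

6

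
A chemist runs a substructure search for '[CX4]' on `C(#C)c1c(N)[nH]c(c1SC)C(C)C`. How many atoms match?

4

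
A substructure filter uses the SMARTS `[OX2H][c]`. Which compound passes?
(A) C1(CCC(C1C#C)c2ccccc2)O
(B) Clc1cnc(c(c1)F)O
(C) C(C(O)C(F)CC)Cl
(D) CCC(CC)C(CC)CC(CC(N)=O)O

B

[OX2H][c] describes a hydroxyl oxygen attached to an aromatic carbon (a phenol).
(A) has a hydroxyl group (-OH) but the -OH is on an aliphatic carbon, not an aromatic c.
(B) contains a hydroxyl group (-OH), which satisfies every atom and bond constraint.
(C) has a hydroxyl group (-OH) but the -OH is on an aliphatic carbon, not an aromatic c.
(D) has a hydroxyl group (-OH) but the -OH is on an aliphatic carbon, not an aromatic c.
So the answer is (B).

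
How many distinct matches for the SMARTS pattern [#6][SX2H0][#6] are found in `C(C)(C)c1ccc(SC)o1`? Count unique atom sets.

1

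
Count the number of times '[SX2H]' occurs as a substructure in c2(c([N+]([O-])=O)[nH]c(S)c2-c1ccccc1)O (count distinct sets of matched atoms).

1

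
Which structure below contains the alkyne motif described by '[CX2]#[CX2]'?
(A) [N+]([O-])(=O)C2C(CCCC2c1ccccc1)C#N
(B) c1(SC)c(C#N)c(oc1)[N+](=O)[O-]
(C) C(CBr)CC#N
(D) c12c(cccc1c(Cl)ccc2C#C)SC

D

[CX2]#[CX2] describes a carbon-carbon triple bond (an alkyne).
(A) has a nitrile (-C#N) but the triple bond is C#N, not C#C.
(B) has a nitrile (-C#N) but the triple bond is C#N, not C#C.
(C) has a nitrile (-C#N) but the triple bond is C#N, not C#C.
(D) contains an ethynyl group (-C#CH), which satisfies every atom and bond constraint.
So the answer is (D).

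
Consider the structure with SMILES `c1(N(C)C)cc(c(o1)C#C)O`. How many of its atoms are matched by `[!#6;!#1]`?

Check the 11 heavy atoms by environment: 1× o (aromatic) → match; 4× c (aromatic) → no; 4× C → no; 1× N → match; 1× O → match.
Summing the matching environments: 1 + 1 + 1 = 3 matching atoms.

3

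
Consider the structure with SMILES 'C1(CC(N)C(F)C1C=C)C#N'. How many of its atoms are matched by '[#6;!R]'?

3

Check the 11 heavy atoms by environment: 5× C (in 5-ring) → no; 1× F (acyclic) → no; 3× C (acyclic) → match; 2× N (acyclic) → no.
That gives 3 matching atoms.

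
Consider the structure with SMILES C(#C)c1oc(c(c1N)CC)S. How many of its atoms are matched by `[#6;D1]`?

2

The query [#6;D1] means: carbon bonded to exactly one heavy atom.
Check the 11 heavy atoms by environment: 1× o (aromatic, D2) → no; 4× c (aromatic, D3) → no; 2× C (D2) → no; 2× C (D1) → match; 1× N (D1) → no; 1× S (D1) → no.
That gives 2 matching atoms.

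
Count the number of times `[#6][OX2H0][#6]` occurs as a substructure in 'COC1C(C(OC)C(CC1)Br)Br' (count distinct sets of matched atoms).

[#6][OX2H0][#6] is the SMARTS for an ether: an aliphatic oxygen bridging two carbons with no H on the oxygen.
The molecule carries 2 separate instances of a methoxy ether (-OCH3) meeting every constraint; each maps to a distinct set of atoms, giving 2 matches.

2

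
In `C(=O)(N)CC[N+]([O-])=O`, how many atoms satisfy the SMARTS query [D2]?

Check the 8 heavy atoms by environment: 2× C (D2) → match; 1× N (charge +1, D3) → no; 1× O (charge -1, D1) → no; 2× O (D1) → no; 1× C (D3) → no; 1× N (D1) → no.
That gives 2 matching atoms.

2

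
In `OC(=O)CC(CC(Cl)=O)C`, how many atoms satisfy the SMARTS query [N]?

0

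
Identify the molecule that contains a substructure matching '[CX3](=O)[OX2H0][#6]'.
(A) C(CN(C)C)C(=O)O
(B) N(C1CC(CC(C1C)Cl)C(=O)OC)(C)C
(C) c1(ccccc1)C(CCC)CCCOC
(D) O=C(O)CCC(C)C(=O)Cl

B

[CX3](=O)[OX2H0][#6] describes a carbonyl carbon bonded to an oxygen that is itself bonded to carbon (no H on that O) (an ester).
(A) has a carboxylic acid group (-C(=O)OH) but the singly-bonded O carries H (OX2H1, not H0).
(B) contains a methyl-ester group (-C(=O)OCH3), which satisfies every atom and bond constraint.
(C) has a methoxy ether (-OCH3) but the ether oxygen is not adjacent to a C=O carbon.
(D) has a carboxylic acid group (-C(=O)OH) but the singly-bonded O carries H (OX2H1, not H0).
So the answer is (B).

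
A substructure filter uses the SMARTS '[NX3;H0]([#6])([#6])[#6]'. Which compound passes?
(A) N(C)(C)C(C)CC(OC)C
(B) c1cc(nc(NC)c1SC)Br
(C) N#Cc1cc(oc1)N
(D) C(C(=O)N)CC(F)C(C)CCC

A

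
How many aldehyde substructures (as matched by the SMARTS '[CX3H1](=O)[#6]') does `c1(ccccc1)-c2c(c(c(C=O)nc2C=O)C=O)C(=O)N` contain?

[CX3H1](=O)[#6] is the SMARTS for an aldehyde: an sp2 carbon with one H, double-bonded to O and single-bonded to carbon.
The molecule carries 3 separate instances of an aldehyde (-CHO) meeting every constraint; each maps to a distinct set of atoms, giving 3 matches.

3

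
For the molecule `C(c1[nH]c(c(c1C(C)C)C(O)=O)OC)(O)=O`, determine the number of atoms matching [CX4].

4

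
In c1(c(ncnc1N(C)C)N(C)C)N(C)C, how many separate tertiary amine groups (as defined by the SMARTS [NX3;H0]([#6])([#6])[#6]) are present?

3

[NX3;H0]([#6])([#6])[#6] is the SMARTS for a tertiary amine: a trivalent nitrogen with no H, bonded to three carbons.
The molecule carries 3 separate instances of a dimethylamino group (-N(CH3)2) meeting every constraint; each maps to a distinct set of atoms, giving 3 matches.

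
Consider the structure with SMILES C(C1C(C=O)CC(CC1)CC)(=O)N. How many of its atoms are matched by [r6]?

6

Check the 13 heavy atoms by environment: 6× C (in 6-ring) → match; 4× C (acyclic) → no; 2× O (acyclic) → no; 1× N (acyclic) → no.
That gives 6 matching atoms.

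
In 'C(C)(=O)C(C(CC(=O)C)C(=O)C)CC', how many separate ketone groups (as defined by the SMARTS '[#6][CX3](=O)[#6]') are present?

[#6][CX3](=O)[#6] is the SMARTS for a ketone: a carbonyl carbon (no H) flanked by two carbons.
The molecule carries 3 separate instances of an acetyl/ketone group (-C(=O)CH3) meeting every constraint; each maps to a distinct set of atoms, giving 3 matches.

3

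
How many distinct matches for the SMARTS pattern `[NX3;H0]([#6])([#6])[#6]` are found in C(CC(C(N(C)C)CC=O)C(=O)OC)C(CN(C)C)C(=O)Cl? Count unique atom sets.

2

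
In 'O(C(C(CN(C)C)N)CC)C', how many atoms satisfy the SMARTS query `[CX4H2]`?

2

The query [CX4H2] means: sp3 carbon (X4) with exactly two hydrogens.
Check the 11 heavy atoms by environment: 2× C (H2, X4) → match; 2× C (H1, X4) → no; 1× N (H2, X3) → no; 4× C (H3, X4) → no; 1× O (H0, X2) → no; 1× N (H0, X3) → no.
That gives 2 matching atoms.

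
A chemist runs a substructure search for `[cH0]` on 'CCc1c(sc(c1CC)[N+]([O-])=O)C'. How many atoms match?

4

The query [cH0] means: aromatic carbon with no attached hydrogen (substituted or ring-fusion).
Check the 13 heavy atoms by environment: 1× s (aromatic, H0) → no; 4× c (aromatic, H0) → match; 2× C (H2) → no; 3× C (H3) → no; 1× N (charge +1, H0) → no; 1× O (charge -1, H0) → no; 1× O (H0) → no.
That gives 4 matching atoms.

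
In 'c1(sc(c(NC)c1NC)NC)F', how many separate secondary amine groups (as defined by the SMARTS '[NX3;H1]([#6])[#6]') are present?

3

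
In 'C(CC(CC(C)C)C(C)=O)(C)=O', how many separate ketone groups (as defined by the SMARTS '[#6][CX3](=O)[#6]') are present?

2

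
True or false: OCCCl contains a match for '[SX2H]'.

False

The pattern [SX2H] describes an aliphatic sulfur with two connections, one being H — a thiol.
The closest candidate here is a hydroxyl group (-OH), but it is an -OH, not an -SH. No other fragment satisfies the full query, so there is no match.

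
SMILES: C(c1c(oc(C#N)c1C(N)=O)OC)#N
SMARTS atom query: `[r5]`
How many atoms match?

5

The query [r5] means: r5 matches atoms in a five-membered ring.
Check the 14 heavy atoms by environment: 1× o (aromatic, in 5-ring) → match; 4× c (aromatic, in 5-ring) → match; 2× O (acyclic) → no; 4× C (acyclic) → no; 3× N (acyclic) → no.
Summing the matching environments: 1 + 4 = 5 matching atoms.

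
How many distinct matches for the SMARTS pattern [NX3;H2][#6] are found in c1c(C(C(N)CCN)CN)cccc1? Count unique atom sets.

3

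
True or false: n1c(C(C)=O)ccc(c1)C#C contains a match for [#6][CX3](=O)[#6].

True

The pattern [#6][CX3](=O)[#6] describes a carbonyl carbon (no H) flanked by two carbons — a ketone.
The molecule carries an acetyl/ketone group (-C(=O)CH3), whose atoms satisfy every constraint of the query, so the pattern matches.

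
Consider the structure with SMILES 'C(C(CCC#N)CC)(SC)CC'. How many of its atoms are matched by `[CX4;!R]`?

The query [CX4;!R] means: aliphatic carbon with four total connections, not in a ring.
Check the 12 heavy atoms by environment: 9× C (X4, acyclic) → match; 1× C (X2, acyclic) → no; 1× N (X1, acyclic) → no; 1× S (X2, acyclic) → no.
That gives 9 matching atoms.

9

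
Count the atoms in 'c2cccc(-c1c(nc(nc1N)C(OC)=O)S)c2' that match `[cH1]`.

5

The query [cH1] means: aromatic carbon bearing exactly one hydrogen.
Check the 18 heavy atoms by environment: 2× n (aromatic, H0) → no; 5× c (aromatic, H0) → no; 1× N (H2) → no; 5× c (aromatic, H1) → match; 1× C (H0) → no; 2× O (H0) → no; 1× C (H3) → no; 1× S (H1) → no.
That gives 5 matching atoms.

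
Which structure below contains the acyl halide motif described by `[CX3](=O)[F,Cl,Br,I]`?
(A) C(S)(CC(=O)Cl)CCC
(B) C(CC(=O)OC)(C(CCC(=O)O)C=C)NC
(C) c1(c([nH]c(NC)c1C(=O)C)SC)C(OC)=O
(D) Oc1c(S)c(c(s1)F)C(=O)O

A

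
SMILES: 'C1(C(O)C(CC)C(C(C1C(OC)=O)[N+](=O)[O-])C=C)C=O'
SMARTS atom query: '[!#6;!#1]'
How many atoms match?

7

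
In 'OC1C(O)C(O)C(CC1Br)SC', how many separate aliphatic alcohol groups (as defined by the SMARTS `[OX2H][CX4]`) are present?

3

[OX2H][CX4] is the SMARTS for an aliphatic alcohol: a hydroxyl oxygen bound to an sp3 (X4) carbon.
The molecule carries 3 separate instances of a hydroxyl group (-OH) meeting every constraint; each maps to a distinct set of atoms, giving 3 matches.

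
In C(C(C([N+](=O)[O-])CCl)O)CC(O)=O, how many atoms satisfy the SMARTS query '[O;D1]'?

5

Check the 13 heavy atoms by environment: 3× C (D2) → no; 3× C (D3) → no; 4× O (D1) → match; 1× N (charge +1, D3) → no; 1× O (charge -1, D1) → match; 1× Cl (D1) → no.
Summing the matching environments: 4 + 1 = 5 matching atoms.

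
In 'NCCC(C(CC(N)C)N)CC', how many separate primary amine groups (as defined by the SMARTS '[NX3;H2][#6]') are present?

3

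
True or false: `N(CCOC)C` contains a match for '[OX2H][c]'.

False

The pattern [OX2H][c] describes a hydroxyl oxygen attached to an aromatic carbon — a phenol.
The closest candidate here is a methoxy ether (-OCH3), but the oxygen has H0, not H1. No other fragment satisfies the full query, so there is no match.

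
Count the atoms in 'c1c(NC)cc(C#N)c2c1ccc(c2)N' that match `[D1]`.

The query [D1] means: atom with exactly one heavy-atom neighbour (degree 1).
Check the 15 heavy atoms by environment: 5× c (aromatic, D3) → no; 5× c (aromatic, D2) → no; 2× N (D1) → match; 1× C (D2) → no; 1× N (D2) → no; 1× C (D1) → match.
Summing the matching environments: 2 + 1 = 3 matching atoms.

3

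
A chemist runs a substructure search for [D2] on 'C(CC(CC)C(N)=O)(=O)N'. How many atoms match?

2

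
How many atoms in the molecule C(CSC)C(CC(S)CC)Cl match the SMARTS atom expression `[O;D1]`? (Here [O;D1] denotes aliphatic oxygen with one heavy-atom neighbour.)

0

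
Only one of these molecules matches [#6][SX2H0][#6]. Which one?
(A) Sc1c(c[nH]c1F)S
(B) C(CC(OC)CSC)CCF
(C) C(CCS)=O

[#6][SX2H0][#6] describes an aliphatic sulfur bridging two carbons with no H on the sulfur (a thioether).
(A) has a thiol (-SH) but the sulfur has H1, not H0 bridging two carbons.
(B) contains a methylthio ether (-SCH3), which satisfies every atom and bond constraint.
(C) has a thiol (-SH) but the sulfur has H1, not H0 bridging two carbons.
So the answer is (B).

B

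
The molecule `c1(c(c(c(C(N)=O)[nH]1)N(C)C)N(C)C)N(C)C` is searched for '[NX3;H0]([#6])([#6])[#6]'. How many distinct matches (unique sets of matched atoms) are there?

3

[NX3;H0]([#6])([#6])[#6] is the SMARTS for a tertiary amine: a trivalent nitrogen with no H, bonded to three carbons.
The molecule carries 3 separate instances of a dimethylamino group (-N(CH3)2) meeting every constraint; each maps to a distinct set of atoms, giving 3 matches.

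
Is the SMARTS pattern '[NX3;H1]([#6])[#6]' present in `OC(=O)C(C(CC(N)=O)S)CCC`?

No

The pattern [NX3;H1]([#6])[#6] describes a trivalent nitrogen with one H, bonded to two carbons — a secondary amine.
The closest candidate here is a primary amide (-C(=O)NH2), but the -C(=O)NH2 nitrogen has H2, not H1. No other fragment satisfies the full query, so there is no match.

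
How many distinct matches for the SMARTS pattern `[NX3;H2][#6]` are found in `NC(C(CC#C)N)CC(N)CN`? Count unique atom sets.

4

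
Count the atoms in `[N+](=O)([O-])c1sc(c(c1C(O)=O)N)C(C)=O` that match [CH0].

The query [CH0] means: aliphatic carbon with no attached hydrogen.
Check the 15 heavy atoms by environment: 1× s (aromatic, H0) → no; 4× c (aromatic, H0) → no; 2× C (H0) → match; 3× O (H0) → no; 1× C (H3) → no; 1× N (H2) → no; 1× N (charge +1, H0) → no; 1× O (charge -1, H0) → no; 1× O (H1) → no.
That gives 2 matching atoms.

2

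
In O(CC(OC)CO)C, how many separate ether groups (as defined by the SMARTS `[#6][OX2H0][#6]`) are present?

[#6][OX2H0][#6] is the SMARTS for an ether: an aliphatic oxygen bridging two carbons with no H on the oxygen.
The molecule carries 2 separate instances of a methoxy ether (-OCH3) meeting every constraint; each maps to a distinct set of atoms, giving 2 matches.

2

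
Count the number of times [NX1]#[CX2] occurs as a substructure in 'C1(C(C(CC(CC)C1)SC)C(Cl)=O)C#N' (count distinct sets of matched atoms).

1

[NX1]#[CX2] is the SMARTS for a nitrile: a nitrogen triple-bonded to a two-connected carbon.
Exactly one fragment in the molecule meets all constraints, giving 1 match.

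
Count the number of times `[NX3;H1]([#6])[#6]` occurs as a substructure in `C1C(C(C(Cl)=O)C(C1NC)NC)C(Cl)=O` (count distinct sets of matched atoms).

2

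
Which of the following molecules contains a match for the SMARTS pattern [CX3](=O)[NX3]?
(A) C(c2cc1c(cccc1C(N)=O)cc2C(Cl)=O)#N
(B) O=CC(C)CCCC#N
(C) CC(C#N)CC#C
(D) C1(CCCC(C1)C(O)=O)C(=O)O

A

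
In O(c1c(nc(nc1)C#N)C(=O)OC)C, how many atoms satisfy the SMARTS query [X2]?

5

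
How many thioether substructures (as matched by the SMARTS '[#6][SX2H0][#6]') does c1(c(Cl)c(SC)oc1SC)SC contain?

3

[#6][SX2H0][#6] is the SMARTS for a thioether: an aliphatic sulfur bridging two carbons with no H on the sulfur.
The molecule carries 3 separate instances of a methylthio ether (-SCH3) meeting every constraint; each maps to a distinct set of atoms, giving 3 matches.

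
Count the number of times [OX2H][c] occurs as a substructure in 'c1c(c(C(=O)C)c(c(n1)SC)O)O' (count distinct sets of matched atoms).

2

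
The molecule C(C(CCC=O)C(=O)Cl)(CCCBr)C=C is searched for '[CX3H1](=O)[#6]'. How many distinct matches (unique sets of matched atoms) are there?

1

[CX3H1](=O)[#6] is the SMARTS for an aldehyde: an sp2 carbon with one H, double-bonded to O and single-bonded to carbon.
Exactly one fragment in the molecule meets all constraints, giving 1 match.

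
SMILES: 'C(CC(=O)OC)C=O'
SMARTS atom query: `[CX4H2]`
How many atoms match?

2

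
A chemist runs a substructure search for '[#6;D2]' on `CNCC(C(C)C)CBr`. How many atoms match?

The query [#6;D2] means: any carbon bonded to exactly two heavy atoms.
Check the 9 heavy atoms by environment: 2× C (D2) → match; 2× C (D3) → no; 1× Br (D1) → no; 3× C (D1) → no; 1× N (D2) → no.
That gives 2 matching atoms.

2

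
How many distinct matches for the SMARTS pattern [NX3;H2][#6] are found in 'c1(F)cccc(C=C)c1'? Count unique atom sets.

[NX3;H2][#6] is the SMARTS for a primary amine: a trivalent nitrogen with two H attached to carbon.
No fragment in the molecule satisfies every constraint, giving 0 matches.

0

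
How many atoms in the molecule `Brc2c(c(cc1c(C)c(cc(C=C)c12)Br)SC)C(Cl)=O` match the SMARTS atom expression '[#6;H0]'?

9

The query [#6;H0] means: any carbon with no attached hydrogen.
Check the 20 heavy atoms by environment: 8× c (aromatic, H0) → match; 2× c (aromatic, H1) → no; 1× S (H0) → no; 2× C (H3) → no; 1× C (H0) → match; 1× O (H0) → no; 1× Cl (H0) → no; 2× Br (H0) → no; 1× C (H1) → no; 1× C (H2) → no.
Summing the matching environments: 8 + 1 = 9 matching atoms.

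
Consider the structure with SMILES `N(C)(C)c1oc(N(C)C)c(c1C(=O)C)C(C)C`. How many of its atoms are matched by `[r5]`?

5

Check the 17 heavy atoms by environment: 1× o (aromatic, in 5-ring) → match; 4× c (aromatic, in 5-ring) → match; 9× C (acyclic) → no; 2× N (acyclic) → no; 1× O (acyclic) → no.
Summing the matching environments: 1 + 4 = 5 matching atoms.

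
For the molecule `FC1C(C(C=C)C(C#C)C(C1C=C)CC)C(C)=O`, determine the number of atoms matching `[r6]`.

6

The query [r6] means: r6 matches atoms in a six-membered ring.
Check the 18 heavy atoms by environment: 6× C (in 6-ring) → match; 10× C (acyclic) → no; 1× O (acyclic) → no; 1× F (acyclic) → no.
That gives 6 matching atoms.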